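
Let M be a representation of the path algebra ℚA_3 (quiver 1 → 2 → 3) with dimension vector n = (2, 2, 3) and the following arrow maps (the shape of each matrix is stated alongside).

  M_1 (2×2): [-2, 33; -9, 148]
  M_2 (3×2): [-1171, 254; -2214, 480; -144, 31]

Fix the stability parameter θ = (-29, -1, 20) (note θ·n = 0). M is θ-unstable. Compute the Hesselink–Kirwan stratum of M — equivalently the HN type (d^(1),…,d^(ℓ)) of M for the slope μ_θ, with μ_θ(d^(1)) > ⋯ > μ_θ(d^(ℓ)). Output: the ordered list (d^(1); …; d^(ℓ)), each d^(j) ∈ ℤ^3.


Barcode: M ≅ I[1,3]^2, I[3,3]. HN layers by μ_θ (3 steps, strictly decreasing):
  μ^(1)=20; μ^(2)=-1; μ^(3)=-29

((0, 0, 3); (0, 2, 0); (2, 0, 0))


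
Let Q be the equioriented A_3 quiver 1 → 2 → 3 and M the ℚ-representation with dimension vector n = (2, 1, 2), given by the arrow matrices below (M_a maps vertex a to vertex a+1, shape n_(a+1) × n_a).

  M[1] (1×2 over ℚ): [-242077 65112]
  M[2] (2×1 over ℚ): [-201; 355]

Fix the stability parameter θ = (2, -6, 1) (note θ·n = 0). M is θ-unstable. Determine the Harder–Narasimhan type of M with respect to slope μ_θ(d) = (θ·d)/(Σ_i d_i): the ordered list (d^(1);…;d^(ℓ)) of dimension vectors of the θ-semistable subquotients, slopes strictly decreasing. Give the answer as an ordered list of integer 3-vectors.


Barcode: M ≅ I[1,1], I[1,3], I[3,3]. HN layers by μ_θ (3 steps, strictly decreasing):
  μ^(1)=2; μ^(2)=1; μ^(3)=-2

((1, 0, 0); (0, 0, 2); (1, 1, 0))


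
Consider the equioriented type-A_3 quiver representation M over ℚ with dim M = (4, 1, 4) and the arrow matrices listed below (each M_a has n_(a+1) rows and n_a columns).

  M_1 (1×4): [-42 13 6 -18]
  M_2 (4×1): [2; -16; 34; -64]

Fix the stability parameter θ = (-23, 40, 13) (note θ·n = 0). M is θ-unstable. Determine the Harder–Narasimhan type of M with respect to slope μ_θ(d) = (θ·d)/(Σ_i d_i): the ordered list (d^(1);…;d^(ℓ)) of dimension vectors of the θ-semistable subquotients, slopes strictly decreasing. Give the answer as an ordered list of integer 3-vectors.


Interval decomposition of M: I[1,1]^3, I[1,3], I[3,3]^3.
HN type (ℓ=3): μ^(1)=53/2; μ^(2)=13; μ^(3)=-23

((0, 1, 1); (0, 0, 3); (4, 0, 0))


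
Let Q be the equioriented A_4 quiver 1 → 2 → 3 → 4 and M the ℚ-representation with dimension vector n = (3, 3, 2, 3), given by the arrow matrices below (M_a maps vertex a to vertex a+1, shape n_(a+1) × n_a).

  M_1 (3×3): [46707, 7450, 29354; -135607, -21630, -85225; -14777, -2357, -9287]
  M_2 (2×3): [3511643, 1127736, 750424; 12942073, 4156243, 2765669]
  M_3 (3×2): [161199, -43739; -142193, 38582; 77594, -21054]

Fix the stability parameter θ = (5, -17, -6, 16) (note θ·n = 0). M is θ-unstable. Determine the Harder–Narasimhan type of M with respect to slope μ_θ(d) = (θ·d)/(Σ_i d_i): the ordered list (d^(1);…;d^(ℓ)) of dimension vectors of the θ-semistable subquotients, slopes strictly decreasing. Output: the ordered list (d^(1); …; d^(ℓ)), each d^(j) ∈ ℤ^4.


Via rank(M_{q-1}∘⋯∘M_p): M ≅ I[1,2], I[1,4]^2, I[4,4].
μ_θ-semistable layers: μ^(1)=16; μ^(2)=-6

((0, 0, 0, 3); (3, 3, 2, 0))


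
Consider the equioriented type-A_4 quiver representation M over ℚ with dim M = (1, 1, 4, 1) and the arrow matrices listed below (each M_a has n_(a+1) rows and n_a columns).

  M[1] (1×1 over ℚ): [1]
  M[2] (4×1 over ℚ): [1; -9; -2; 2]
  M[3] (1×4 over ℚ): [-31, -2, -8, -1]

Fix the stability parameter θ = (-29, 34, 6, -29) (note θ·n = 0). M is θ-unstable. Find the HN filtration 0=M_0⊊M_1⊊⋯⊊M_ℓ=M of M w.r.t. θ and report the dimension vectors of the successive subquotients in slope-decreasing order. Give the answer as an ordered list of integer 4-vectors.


Barcode: M ≅ I[1,4], I[3,3]^3. HN layers by μ_θ (3 steps, strictly decreasing):
  μ^(1)=6; μ^(2)=11/3; μ^(3)=-29

((0, 0, 3, 0); (0, 1, 1, 1); (1, 0, 0, 0))


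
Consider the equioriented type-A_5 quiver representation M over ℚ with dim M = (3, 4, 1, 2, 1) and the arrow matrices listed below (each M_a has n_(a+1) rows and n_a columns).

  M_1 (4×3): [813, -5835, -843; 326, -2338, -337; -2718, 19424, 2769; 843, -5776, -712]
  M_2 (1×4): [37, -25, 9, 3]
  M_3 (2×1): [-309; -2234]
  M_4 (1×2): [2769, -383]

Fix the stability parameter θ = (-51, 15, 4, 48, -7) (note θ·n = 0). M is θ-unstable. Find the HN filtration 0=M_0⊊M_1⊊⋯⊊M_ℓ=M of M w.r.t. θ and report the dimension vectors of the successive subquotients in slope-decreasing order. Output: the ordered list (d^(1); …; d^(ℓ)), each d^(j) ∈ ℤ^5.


Interval decomposition of M: I[1,2]^2, I[1,5], I[2,2], I[4,4].
HN type (ℓ=5): μ^(1)=48; μ^(2)=41/2; μ^(3)=15; μ^(4)=19/2; μ^(5)=-51

((0, 0, 0, 1, 0); (0, 0, 0, 1, 1); (0, 3, 0, 0, 0); (0, 1, 1, 0, 0); (3, 0, 0, 0, 0))


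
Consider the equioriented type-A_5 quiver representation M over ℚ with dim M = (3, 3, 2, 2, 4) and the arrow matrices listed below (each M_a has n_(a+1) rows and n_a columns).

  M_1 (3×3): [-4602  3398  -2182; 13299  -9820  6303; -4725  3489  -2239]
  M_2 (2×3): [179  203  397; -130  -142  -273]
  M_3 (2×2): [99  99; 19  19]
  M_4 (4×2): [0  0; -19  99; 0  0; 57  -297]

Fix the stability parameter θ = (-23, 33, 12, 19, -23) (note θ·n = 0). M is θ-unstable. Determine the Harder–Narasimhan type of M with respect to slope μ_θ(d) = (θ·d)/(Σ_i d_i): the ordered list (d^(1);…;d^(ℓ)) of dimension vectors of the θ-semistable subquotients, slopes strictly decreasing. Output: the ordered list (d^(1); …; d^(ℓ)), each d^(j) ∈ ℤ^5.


Barcode: M ≅ I[1,1], I[1,3], I[1,4], I[2,2], I[4,5], I[5,5]^3. HN layers by μ_θ (5 steps, strictly decreasing):
  μ^(1)=33; μ^(2)=45/2; μ^(3)=64/3; μ^(4)=-2; μ^(5)=-23

((0, 1, 0, 0, 0); (0, 1, 1, 0, 0); (0, 1, 1, 1, 0); (0, 0, 0, 1, 1); (3, 0, 0, 0, 3))


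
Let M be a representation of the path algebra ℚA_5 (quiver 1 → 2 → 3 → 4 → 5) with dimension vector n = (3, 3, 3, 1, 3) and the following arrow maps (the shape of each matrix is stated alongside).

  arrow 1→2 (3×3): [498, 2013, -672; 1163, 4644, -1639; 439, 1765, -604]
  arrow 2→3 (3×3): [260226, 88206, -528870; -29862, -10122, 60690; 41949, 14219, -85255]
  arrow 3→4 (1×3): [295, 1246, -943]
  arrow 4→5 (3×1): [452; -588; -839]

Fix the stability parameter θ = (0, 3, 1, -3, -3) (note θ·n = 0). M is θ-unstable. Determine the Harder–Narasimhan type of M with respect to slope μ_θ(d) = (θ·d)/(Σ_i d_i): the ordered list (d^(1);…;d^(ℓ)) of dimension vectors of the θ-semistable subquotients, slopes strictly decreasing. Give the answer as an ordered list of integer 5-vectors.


Interval decomposition of M: I[1,2]^2, I[1,5], I[3,3]^2, I[5,5]^2.
HN type (ℓ=5): μ^(1)=3; μ^(2)=1; μ^(3)=0; μ^(4)=-2/5; μ^(5)=-3

((0, 2, 0, 0, 0); (0, 0, 2, 0, 0); (2, 0, 0, 0, 0); (1, 1, 1, 1, 1); (0, 0, 0, 0, 2))


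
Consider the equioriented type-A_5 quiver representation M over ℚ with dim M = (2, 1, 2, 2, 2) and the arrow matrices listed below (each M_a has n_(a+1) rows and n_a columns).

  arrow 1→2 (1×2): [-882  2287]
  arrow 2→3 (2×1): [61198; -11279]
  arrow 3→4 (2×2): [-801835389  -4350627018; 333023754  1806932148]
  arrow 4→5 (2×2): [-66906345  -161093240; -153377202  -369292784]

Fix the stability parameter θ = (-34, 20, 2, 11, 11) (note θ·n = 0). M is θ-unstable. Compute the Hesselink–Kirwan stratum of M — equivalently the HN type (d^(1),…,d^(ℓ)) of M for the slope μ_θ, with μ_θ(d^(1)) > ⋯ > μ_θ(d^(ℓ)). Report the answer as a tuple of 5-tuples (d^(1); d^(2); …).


Via rank(M_{q-1}∘⋯∘M_p): M ≅ I[1,1], I[1,3], I[3,5], I[4,4], I[5,5].
μ_θ-semistable layers: μ^(1)=11; μ^(2)=2; μ^(3)=-34

((0, 1, 1, 2, 2); (0, 0, 1, 0, 0); (2, 0, 0, 0, 0))


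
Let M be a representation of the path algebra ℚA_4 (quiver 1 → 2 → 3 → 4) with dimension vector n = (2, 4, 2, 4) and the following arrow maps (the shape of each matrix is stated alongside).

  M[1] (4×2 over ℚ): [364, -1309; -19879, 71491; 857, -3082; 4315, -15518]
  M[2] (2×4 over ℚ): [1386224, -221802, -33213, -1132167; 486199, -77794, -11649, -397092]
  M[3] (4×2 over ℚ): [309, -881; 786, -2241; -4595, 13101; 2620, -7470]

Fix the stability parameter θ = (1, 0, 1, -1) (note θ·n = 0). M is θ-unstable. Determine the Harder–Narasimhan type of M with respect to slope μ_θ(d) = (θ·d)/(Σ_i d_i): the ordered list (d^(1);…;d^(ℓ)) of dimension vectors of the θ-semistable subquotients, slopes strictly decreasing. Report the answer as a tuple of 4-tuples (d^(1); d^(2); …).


Via rank(M_{q-1}∘⋯∘M_p): M ≅ I[1,4]^2, I[2,2]^2, I[4,4]^2.
μ_θ-semistable layers: μ^(1)=1/4; μ^(2)=0; μ^(3)=-1

((2, 2, 2, 2); (0, 2, 0, 0); (0, 0, 0, 2))


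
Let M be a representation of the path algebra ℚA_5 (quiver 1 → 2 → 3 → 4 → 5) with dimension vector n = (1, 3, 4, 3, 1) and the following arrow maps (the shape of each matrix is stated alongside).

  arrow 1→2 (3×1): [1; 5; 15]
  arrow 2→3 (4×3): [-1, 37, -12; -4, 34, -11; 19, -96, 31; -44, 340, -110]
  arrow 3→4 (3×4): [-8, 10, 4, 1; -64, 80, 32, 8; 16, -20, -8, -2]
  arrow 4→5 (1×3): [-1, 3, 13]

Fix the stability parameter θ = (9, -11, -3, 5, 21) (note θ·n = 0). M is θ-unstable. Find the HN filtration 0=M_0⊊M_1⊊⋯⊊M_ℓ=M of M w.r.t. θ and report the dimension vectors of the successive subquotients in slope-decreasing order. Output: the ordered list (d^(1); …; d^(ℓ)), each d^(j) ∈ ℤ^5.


Barcode: M ≅ I[1,3], I[2,3]^2, I[3,5], I[4,4]^2. HN layers by μ_θ (5 steps, strictly decreasing):
  μ^(1)=21; μ^(2)=5; μ^(3)=-5/3; μ^(4)=-3; μ^(5)=-11

((0, 0, 0, 0, 1); (0, 0, 0, 3, 0); (1, 1, 1, 0, 0); (0, 0, 3, 0, 0); (0, 2, 0, 0, 0))


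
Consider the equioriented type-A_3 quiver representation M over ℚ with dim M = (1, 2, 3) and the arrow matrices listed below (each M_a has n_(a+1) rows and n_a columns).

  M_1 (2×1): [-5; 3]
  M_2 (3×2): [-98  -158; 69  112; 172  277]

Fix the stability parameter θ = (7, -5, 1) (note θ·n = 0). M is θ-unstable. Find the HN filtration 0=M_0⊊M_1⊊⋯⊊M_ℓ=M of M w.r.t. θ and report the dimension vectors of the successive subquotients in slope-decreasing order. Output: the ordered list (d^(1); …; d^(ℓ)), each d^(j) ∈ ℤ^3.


Barcode: M ≅ I[1,3], I[2,3], I[3,3]. HN layers by μ_θ (2 steps, strictly decreasing):
  μ^(1)=1; μ^(2)=-5

((1, 1, 3); (0, 1, 0))


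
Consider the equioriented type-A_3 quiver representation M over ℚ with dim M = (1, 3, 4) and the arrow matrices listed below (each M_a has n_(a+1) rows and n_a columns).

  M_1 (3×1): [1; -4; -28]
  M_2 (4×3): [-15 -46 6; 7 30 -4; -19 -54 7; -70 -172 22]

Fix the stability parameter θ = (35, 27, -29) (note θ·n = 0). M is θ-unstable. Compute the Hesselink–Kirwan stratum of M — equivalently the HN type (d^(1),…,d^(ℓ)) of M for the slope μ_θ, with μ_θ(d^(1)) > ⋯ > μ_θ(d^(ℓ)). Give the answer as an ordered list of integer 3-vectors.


Barcode: M ≅ I[1,3], I[2,2], I[2,3], I[3,3]^2. HN layers by μ_θ (4 steps, strictly decreasing):
  μ^(1)=27; μ^(2)=11; μ^(3)=-1; μ^(4)=-29

((0, 1, 0); (1, 1, 1); (0, 1, 1); (0, 0, 2))


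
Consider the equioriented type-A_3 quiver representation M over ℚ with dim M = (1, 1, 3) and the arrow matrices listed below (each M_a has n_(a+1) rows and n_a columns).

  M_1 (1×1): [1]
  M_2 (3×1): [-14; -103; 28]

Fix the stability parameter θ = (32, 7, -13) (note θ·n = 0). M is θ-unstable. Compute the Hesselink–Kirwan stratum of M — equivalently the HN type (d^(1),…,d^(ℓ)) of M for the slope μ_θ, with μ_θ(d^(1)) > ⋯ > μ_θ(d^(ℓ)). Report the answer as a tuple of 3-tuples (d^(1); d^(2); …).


Interval decomposition of M: I[1,3], I[3,3]^2.
HN type (ℓ=2): μ^(1)=26/3; μ^(2)=-13

((1, 1, 1); (0, 0, 2))


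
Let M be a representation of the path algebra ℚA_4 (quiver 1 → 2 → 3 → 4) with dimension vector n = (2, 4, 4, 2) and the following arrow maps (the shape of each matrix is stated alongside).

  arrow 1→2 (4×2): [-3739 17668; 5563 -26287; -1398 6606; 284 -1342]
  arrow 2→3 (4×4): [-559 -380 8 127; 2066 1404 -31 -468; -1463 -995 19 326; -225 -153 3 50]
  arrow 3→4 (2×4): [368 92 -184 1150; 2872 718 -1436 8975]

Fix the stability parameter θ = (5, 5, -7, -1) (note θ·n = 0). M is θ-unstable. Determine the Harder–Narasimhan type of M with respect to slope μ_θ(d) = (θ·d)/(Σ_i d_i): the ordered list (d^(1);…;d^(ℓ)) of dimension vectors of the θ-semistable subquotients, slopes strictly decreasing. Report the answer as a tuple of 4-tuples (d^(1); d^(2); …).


Interval decomposition of M: I[1,3], I[1,4], I[2,2], I[2,3], I[3,3], I[4,4].
HN type (ℓ=5): μ^(1)=5; μ^(2)=1; μ^(3)=1/2; μ^(4)=-1; μ^(5)=-7

((0, 1, 0, 0); (1, 1, 1, 0); (1, 1, 1, 1); (0, 1, 1, 1); (0, 0, 1, 0))


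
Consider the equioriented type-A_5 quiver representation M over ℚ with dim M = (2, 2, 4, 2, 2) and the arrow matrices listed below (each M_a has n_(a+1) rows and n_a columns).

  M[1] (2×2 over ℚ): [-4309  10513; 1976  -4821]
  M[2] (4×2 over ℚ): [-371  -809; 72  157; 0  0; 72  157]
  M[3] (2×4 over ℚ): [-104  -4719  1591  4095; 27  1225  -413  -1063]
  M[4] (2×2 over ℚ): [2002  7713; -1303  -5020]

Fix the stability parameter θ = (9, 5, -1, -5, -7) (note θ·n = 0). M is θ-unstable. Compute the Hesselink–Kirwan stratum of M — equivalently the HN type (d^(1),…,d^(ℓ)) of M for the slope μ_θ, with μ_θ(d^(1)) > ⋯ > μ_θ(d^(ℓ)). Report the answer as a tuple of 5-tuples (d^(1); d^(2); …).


Barcode: M ≅ I[1,3], I[1,5], I[3,3], I[3,5]. HN layers by μ_θ (4 steps, strictly decreasing):
  μ^(1)=13/3; μ^(2)=1/5; μ^(3)=-1; μ^(4)=-13/3

((1, 1, 1, 0, 0); (1, 1, 1, 1, 1); (0, 0, 1, 0, 0); (0, 0, 1, 1, 1))


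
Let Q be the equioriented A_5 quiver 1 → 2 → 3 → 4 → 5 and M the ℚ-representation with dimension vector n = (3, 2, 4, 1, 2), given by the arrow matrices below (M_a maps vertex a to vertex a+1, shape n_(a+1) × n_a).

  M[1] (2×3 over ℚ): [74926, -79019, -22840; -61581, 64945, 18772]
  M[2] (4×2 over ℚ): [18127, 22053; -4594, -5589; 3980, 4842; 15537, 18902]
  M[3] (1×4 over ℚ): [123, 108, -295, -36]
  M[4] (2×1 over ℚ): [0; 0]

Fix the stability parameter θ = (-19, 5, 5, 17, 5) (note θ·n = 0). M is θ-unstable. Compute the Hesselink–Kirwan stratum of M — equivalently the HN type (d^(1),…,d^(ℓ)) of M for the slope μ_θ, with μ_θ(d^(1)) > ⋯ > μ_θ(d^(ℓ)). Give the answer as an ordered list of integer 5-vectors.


Via rank(M_{q-1}∘⋯∘M_p): M ≅ I[1,1], I[1,3], I[1,4], I[3,3]^2, I[5,5]^2.
μ_θ-semistable layers: μ^(1)=17; μ^(2)=5; μ^(3)=-19

((0, 0, 0, 1, 0); (0, 2, 4, 0, 2); (3, 0, 0, 0, 0))


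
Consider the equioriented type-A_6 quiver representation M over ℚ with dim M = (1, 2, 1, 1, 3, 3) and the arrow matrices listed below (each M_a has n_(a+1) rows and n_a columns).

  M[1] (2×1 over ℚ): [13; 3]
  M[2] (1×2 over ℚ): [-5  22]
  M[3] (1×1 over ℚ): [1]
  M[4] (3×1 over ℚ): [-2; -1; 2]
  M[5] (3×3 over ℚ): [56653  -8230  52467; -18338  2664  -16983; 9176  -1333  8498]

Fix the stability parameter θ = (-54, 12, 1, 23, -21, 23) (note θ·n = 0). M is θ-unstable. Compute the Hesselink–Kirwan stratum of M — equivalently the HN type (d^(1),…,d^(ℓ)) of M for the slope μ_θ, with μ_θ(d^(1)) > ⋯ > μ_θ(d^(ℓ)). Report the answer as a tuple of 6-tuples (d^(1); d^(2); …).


Barcode: M ≅ I[1,6], I[2,2], I[5,6]^2. HN layers by μ_θ (5 steps, strictly decreasing):
  μ^(1)=23; μ^(2)=12; μ^(3)=15/4; μ^(4)=-21; μ^(5)=-54

((0, 0, 0, 0, 0, 3); (0, 1, 0, 0, 0, 0); (0, 1, 1, 1, 1, 0); (0, 0, 0, 0, 2, 0); (1, 0, 0, 0, 0, 0))


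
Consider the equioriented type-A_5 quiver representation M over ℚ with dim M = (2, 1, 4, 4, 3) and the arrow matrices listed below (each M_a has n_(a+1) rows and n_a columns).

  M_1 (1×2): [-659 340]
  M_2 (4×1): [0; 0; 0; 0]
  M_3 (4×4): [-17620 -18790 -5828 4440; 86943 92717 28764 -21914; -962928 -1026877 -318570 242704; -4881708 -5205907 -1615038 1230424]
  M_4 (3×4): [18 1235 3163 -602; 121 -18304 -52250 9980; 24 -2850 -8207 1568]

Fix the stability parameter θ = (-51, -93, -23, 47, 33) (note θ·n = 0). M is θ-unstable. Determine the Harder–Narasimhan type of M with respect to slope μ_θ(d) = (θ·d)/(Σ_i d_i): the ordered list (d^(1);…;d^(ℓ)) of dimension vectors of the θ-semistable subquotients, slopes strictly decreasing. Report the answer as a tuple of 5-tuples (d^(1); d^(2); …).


Interval decomposition of M: I[1,1], I[1,2], I[3,3]^2, I[3,5]^2, I[4,4], I[4,5].
HN type (ℓ=5): μ^(1)=47; μ^(2)=40; μ^(3)=-23; μ^(4)=-51; μ^(5)=-72

((0, 0, 0, 1, 0); (0, 0, 0, 3, 3); (0, 0, 4, 0, 0); (1, 0, 0, 0, 0); (1, 1, 0, 0, 0))


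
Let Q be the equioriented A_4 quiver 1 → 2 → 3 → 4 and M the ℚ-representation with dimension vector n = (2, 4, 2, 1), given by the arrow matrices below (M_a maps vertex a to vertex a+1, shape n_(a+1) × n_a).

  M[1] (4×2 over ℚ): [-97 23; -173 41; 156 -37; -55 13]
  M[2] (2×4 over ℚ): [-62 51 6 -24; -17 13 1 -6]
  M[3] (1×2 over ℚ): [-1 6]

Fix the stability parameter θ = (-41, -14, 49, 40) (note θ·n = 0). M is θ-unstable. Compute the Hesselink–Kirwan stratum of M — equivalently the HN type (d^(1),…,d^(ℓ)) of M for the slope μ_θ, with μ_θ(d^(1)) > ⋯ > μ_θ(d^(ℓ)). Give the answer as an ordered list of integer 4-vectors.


Barcode: M ≅ I[1,3], I[1,4], I[2,2]^2. HN layers by μ_θ (4 steps, strictly decreasing):
  μ^(1)=49; μ^(2)=89/2; μ^(3)=-14; μ^(4)=-41

((0, 0, 1, 0); (0, 0, 1, 1); (0, 4, 0, 0); (2, 0, 0, 0))


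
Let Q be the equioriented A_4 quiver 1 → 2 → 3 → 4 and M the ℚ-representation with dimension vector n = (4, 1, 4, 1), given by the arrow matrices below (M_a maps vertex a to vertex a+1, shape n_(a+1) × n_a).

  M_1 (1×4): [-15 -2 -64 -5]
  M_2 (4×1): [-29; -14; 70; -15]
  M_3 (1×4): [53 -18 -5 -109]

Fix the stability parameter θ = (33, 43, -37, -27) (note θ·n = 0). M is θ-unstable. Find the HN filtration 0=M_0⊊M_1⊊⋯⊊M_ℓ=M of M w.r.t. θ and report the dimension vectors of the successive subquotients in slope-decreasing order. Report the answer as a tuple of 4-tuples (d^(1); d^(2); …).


Via rank(M_{q-1}∘⋯∘M_p): M ≅ I[1,1]^3, I[1,3], I[3,3]^2, I[3,4].
μ_θ-semistable layers: μ^(1)=33; μ^(2)=13; μ^(3)=-27; μ^(4)=-37

((3, 0, 0, 0); (1, 1, 1, 0); (0, 0, 0, 1); (0, 0, 3, 0))


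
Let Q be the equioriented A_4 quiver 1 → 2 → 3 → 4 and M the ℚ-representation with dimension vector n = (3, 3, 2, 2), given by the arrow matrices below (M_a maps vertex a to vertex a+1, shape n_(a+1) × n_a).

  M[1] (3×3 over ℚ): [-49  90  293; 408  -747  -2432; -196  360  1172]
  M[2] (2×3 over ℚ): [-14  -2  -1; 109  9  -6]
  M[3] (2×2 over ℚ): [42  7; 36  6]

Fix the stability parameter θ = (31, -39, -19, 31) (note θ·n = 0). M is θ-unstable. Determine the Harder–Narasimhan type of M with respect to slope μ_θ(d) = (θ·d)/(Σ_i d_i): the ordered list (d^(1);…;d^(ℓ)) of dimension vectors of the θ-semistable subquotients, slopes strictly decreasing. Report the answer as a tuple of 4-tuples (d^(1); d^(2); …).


Interval decomposition of M: I[1,1], I[1,3], I[1,4], I[2,2], I[4,4].
HN type (ℓ=3): μ^(1)=31; μ^(2)=-9; μ^(3)=-39

((1, 0, 0, 2); (2, 2, 2, 0); (0, 1, 0, 0))


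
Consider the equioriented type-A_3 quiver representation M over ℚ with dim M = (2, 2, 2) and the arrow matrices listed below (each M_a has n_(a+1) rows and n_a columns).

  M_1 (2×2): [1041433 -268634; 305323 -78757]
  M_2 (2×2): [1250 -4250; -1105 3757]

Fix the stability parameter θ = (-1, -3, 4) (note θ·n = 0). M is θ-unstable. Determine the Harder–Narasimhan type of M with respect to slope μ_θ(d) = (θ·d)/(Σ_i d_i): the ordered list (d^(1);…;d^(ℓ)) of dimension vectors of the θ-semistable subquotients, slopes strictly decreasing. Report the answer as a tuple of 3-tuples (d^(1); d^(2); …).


Interval decomposition of M: I[1,2], I[1,3], I[3,3].
HN type (ℓ=2): μ^(1)=4; μ^(2)=-2

((0, 0, 2); (2, 2, 0))


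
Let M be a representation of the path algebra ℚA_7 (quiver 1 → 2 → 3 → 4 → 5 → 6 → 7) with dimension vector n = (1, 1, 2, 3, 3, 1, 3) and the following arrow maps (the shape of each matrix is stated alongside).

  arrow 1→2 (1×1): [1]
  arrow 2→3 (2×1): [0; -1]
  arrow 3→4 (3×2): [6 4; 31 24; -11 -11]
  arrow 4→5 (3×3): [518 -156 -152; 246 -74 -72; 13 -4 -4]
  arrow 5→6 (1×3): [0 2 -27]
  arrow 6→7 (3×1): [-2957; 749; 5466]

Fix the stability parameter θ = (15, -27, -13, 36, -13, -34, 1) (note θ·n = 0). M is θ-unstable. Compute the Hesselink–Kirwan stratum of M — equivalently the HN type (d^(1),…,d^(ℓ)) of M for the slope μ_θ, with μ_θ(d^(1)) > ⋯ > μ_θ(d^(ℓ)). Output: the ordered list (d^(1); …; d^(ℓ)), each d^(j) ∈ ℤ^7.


Interval decomposition of M: I[1,4], I[3,7], I[4,5], I[5,5], I[7,7]^2.
HN type (ℓ=6): μ^(1)=36; μ^(2)=23/2; μ^(3)=1; μ^(4)=-11/3; μ^(5)=-25/3; μ^(6)=-13

((0, 0, 0, 1, 0, 0, 0); (0, 0, 0, 1, 1, 0, 0); (0, 0, 0, 0, 0, 0, 3); (0, 0, 0, 1, 1, 1, 0); (1, 1, 1, 0, 0, 0, 0); (0, 0, 1, 0, 1, 0, 0))


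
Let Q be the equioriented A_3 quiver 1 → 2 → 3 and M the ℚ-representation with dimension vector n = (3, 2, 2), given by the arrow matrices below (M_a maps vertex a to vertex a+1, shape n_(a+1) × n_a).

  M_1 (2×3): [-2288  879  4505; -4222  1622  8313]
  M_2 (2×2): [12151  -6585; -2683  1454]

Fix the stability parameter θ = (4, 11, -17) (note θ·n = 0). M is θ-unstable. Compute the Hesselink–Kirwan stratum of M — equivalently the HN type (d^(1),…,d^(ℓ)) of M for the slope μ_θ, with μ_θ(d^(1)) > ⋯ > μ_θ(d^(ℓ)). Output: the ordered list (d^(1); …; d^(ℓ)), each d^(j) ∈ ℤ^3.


Barcode: M ≅ I[1,1], I[1,3]^2. HN layers by μ_θ (2 steps, strictly decreasing):
  μ^(1)=4; μ^(2)=-2/3

((1, 0, 0); (2, 2, 2))


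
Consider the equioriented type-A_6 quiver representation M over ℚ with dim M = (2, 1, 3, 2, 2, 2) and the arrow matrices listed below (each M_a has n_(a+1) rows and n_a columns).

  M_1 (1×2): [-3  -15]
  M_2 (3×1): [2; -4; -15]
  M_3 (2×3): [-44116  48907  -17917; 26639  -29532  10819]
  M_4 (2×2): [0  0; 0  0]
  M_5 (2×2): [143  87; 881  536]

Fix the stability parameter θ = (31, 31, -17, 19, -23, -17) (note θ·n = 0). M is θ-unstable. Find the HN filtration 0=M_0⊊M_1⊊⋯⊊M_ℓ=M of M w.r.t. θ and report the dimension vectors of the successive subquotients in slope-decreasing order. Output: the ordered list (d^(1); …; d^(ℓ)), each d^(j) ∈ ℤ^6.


Interval decomposition of M: I[1,1], I[1,4], I[3,3], I[3,4], I[5,6]^2.
HN type (ℓ=5): μ^(1)=31; μ^(2)=19; μ^(3)=15; μ^(4)=-17; μ^(5)=-23

((1, 0, 0, 0, 0, 0); (0, 0, 0, 2, 0, 0); (1, 1, 1, 0, 0, 0); (0, 0, 2, 0, 0, 2); (0, 0, 0, 0, 2, 0))


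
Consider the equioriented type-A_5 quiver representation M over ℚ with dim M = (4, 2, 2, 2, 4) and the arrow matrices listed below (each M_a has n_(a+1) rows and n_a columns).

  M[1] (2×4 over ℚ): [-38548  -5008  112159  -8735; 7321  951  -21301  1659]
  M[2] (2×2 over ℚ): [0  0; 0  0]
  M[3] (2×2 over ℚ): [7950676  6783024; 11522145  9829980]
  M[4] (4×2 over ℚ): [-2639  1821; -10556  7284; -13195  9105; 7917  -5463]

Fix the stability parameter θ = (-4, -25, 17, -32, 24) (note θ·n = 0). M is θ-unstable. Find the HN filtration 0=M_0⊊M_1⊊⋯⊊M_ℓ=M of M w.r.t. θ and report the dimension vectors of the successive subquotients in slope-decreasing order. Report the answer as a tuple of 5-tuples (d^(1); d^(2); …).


Barcode: M ≅ I[1,1]^2, I[1,2]^2, I[3,3], I[3,5], I[4,4], I[5,5]^3. HN layers by μ_θ (6 steps, strictly decreasing):
  μ^(1)=24; μ^(2)=17; μ^(3)=-4; μ^(4)=-15/2; μ^(5)=-29/2; μ^(6)=-32

((0, 0, 0, 0, 4); (0, 0, 1, 0, 0); (2, 0, 0, 0, 0); (0, 0, 1, 1, 0); (2, 2, 0, 0, 0); (0, 0, 0, 1, 0))


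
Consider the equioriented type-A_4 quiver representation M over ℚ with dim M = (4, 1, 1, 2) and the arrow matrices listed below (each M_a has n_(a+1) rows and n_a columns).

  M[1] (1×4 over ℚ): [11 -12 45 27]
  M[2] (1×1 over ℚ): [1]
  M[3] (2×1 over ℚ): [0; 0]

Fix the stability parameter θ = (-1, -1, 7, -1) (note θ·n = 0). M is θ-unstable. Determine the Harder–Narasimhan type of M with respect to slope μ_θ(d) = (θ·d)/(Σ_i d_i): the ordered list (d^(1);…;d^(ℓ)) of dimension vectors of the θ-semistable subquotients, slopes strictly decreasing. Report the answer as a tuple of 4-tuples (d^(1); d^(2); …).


Barcode: M ≅ I[1,1]^3, I[1,3], I[4,4]^2. HN layers by μ_θ (2 steps, strictly decreasing):
  μ^(1)=7; μ^(2)=-1

((0, 0, 1, 0); (4, 1, 0, 2))


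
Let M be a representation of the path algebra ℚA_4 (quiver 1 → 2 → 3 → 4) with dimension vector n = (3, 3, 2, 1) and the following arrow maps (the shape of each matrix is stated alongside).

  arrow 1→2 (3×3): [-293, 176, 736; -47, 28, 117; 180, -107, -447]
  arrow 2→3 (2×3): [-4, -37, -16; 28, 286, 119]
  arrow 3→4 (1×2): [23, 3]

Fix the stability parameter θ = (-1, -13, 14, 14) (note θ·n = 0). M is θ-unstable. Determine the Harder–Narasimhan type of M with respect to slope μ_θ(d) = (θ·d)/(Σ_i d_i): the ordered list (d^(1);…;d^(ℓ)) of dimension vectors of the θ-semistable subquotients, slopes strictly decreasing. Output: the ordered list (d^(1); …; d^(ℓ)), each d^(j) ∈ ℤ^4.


Via rank(M_{q-1}∘⋯∘M_p): M ≅ I[1,2], I[1,3], I[1,4].
μ_θ-semistable layers: μ^(1)=14; μ^(2)=-7

((0, 0, 2, 1); (3, 3, 0, 0))


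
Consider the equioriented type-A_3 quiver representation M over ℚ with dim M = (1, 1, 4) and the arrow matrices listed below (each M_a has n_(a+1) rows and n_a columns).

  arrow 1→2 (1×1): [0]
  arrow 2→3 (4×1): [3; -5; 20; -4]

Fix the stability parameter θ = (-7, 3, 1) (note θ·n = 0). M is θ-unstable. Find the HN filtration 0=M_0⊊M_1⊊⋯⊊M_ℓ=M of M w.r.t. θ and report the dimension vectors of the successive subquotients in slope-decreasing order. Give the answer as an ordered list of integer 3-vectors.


Interval decomposition of M: I[1,1], I[2,3], I[3,3]^3.
HN type (ℓ=3): μ^(1)=2; μ^(2)=1; μ^(3)=-7

((0, 1, 1); (0, 0, 3); (1, 0, 0))


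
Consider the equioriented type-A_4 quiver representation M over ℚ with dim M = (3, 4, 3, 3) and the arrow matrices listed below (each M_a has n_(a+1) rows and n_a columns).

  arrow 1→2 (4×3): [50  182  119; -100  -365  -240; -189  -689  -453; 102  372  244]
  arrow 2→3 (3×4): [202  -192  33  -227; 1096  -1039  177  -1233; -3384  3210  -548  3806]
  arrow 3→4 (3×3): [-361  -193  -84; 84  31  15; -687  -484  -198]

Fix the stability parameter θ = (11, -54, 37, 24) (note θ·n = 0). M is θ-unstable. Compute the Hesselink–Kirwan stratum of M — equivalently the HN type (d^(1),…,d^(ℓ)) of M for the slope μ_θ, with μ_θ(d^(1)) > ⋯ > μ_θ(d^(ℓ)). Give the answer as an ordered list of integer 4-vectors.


Barcode: M ≅ I[1,2], I[1,4]^2, I[2,4]. HN layers by μ_θ (3 steps, strictly decreasing):
  μ^(1)=61/2; μ^(2)=-43/2; μ^(3)=-54

((0, 0, 3, 3); (3, 3, 0, 0); (0, 1, 0, 0))


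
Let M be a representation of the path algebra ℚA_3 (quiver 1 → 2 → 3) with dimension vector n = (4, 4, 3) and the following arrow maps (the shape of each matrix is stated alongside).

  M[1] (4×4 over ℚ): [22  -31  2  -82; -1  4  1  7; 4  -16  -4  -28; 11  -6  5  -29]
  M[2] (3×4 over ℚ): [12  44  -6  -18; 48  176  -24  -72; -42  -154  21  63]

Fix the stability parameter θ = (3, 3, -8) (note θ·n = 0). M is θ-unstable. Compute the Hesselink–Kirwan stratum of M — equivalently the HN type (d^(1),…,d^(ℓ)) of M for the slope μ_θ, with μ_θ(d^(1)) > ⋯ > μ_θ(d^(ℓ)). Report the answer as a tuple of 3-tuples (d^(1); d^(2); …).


Via rank(M_{q-1}∘⋯∘M_p): M ≅ I[1,1]^2, I[1,2], I[1,3], I[2,2]^2, I[3,3]^2.
μ_θ-semistable layers: μ^(1)=3; μ^(2)=-2/3; μ^(3)=-8

((3, 3, 0); (1, 1, 1); (0, 0, 2))


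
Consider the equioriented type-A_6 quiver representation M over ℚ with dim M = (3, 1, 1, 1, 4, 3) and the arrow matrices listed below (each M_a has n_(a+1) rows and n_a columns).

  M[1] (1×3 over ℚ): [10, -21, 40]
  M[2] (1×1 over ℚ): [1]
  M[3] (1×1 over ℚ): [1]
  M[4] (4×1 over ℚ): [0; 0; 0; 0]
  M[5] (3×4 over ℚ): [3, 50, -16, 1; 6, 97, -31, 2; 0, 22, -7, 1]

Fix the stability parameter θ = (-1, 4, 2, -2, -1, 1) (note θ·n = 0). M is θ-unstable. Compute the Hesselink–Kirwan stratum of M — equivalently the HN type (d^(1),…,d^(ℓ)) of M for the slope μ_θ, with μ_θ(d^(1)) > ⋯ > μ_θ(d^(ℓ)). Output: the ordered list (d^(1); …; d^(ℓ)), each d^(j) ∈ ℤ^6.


Interval decomposition of M: I[1,1]^2, I[1,4], I[5,5], I[5,6]^3.
HN type (ℓ=3): μ^(1)=4/3; μ^(2)=1; μ^(3)=-1

((0, 1, 1, 1, 0, 0); (0, 0, 0, 0, 0, 3); (3, 0, 0, 0, 4, 0))


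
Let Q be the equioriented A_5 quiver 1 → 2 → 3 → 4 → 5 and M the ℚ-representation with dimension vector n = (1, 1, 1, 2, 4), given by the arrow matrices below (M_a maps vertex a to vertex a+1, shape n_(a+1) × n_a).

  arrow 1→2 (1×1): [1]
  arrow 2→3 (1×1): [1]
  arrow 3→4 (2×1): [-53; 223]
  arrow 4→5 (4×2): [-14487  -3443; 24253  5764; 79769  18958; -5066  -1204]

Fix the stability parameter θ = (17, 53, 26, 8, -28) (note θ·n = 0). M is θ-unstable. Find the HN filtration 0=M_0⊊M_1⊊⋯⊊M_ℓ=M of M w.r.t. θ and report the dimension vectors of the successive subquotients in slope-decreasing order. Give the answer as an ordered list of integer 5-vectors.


Barcode: M ≅ I[1,5], I[4,5], I[5,5]^2. HN layers by μ_θ (3 steps, strictly decreasing):
  μ^(1)=76/5; μ^(2)=-10; μ^(3)=-28

((1, 1, 1, 1, 1); (0, 0, 0, 1, 1); (0, 0, 0, 0, 2))


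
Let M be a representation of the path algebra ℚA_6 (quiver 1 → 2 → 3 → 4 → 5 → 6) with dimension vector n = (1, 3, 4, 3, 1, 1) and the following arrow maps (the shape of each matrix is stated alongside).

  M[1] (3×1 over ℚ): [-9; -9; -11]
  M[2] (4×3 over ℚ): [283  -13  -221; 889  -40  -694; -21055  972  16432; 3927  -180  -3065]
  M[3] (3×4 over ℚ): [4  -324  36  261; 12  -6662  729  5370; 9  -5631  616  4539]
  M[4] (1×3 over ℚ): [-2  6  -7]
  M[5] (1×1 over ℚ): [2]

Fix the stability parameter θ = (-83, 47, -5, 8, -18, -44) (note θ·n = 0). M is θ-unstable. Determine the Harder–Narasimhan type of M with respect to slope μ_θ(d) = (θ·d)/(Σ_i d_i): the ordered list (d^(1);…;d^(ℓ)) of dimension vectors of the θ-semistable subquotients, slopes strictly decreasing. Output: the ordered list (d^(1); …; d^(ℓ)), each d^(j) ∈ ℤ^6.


Interval decomposition of M: I[1,4], I[2,4], I[2,6], I[3,3].
HN type (ℓ=4): μ^(1)=50/3; μ^(2)=-12/5; μ^(3)=-5; μ^(4)=-83

((0, 2, 2, 2, 0, 0); (0, 1, 1, 1, 1, 1); (0, 0, 1, 0, 0, 0); (1, 0, 0, 0, 0, 0))


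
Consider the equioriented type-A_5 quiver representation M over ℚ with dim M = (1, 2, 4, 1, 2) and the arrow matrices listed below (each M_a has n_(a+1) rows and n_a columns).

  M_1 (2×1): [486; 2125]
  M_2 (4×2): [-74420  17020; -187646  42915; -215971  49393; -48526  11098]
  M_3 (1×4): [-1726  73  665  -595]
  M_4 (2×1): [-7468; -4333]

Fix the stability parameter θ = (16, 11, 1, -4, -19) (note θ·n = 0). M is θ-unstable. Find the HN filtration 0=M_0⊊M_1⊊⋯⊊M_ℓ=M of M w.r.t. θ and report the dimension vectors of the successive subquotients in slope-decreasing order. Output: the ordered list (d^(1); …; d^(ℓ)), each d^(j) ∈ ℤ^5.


Barcode: M ≅ I[1,5], I[2,3], I[3,3]^2, I[5,5]. HN layers by μ_θ (3 steps, strictly decreasing):
  μ^(1)=6; μ^(2)=1; μ^(3)=-19

((0, 1, 1, 0, 0); (1, 1, 3, 1, 1); (0, 0, 0, 0, 1))


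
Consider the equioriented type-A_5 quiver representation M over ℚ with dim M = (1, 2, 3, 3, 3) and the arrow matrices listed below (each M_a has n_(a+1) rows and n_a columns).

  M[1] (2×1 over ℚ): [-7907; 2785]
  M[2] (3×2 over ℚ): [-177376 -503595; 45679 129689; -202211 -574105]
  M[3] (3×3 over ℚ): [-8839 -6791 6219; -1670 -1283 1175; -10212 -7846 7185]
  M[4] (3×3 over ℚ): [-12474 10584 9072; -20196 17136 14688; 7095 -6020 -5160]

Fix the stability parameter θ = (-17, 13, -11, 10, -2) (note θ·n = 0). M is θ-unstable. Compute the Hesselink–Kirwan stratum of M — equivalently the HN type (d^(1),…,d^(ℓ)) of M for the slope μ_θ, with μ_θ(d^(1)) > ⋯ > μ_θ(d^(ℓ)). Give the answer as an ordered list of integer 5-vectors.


Via rank(M_{q-1}∘⋯∘M_p): M ≅ I[1,5], I[2,4], I[3,4], I[5,5]^2.
μ_θ-semistable layers: μ^(1)=10; μ^(2)=4; μ^(3)=1; μ^(4)=-2; μ^(5)=-11; μ^(6)=-17

((0, 0, 0, 2, 0); (0, 0, 0, 1, 1); (0, 2, 2, 0, 0); (0, 0, 0, 0, 2); (0, 0, 1, 0, 0); (1, 0, 0, 0, 0))


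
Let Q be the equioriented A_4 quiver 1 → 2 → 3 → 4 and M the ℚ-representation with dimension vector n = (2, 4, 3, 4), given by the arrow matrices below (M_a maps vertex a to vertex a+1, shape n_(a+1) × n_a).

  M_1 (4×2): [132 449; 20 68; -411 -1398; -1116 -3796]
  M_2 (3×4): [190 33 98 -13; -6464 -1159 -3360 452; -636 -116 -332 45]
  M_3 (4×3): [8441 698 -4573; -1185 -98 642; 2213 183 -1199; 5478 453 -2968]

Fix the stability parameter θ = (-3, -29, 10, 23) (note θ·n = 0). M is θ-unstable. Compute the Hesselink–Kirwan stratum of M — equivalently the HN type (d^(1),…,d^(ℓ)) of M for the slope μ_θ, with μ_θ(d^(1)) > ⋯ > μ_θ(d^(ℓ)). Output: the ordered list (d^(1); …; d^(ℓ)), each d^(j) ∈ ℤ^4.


Interval decomposition of M: I[1,2], I[1,4], I[2,4]^2, I[4,4].
HN type (ℓ=4): μ^(1)=23; μ^(2)=10; μ^(3)=-16; μ^(4)=-29

((0, 0, 0, 4); (0, 0, 3, 0); (2, 2, 0, 0); (0, 2, 0, 0))


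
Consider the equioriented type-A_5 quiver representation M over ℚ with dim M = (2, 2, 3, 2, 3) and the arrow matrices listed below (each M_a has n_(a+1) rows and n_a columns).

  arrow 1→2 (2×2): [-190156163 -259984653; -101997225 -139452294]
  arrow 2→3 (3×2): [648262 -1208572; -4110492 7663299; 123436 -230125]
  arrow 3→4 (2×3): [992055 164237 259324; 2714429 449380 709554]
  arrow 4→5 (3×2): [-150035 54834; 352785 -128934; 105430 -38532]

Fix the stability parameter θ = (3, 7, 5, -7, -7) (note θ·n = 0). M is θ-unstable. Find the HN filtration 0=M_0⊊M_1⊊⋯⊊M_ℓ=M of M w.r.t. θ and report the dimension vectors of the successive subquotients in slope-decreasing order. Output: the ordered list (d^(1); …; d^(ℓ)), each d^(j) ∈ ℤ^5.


Via rank(M_{q-1}∘⋯∘M_p): M ≅ I[1,4], I[1,5], I[3,3], I[5,5]^2.
μ_θ-semistable layers: μ^(1)=5; μ^(2)=2; μ^(3)=1/5; μ^(4)=-7

((0, 0, 1, 0, 0); (1, 1, 1, 1, 0); (1, 1, 1, 1, 1); (0, 0, 0, 0, 2))


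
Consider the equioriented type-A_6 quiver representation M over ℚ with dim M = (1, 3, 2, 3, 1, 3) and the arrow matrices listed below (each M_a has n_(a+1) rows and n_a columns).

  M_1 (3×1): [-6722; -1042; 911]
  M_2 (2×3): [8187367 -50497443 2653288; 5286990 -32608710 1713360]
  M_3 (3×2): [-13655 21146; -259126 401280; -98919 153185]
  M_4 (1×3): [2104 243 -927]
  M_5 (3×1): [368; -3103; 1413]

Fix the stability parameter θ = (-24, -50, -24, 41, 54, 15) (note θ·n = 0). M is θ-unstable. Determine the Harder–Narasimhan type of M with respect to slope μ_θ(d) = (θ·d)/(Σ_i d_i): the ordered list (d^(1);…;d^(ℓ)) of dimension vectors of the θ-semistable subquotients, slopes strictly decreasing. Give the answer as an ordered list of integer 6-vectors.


Barcode: M ≅ I[1,2], I[2,2], I[2,6], I[3,4], I[4,4], I[6,6]^2. HN layers by μ_θ (6 steps, strictly decreasing):
  μ^(1)=41; μ^(2)=110/3; μ^(3)=15; μ^(4)=-24; μ^(5)=-37; μ^(6)=-50

((0, 0, 0, 2, 0, 0); (0, 0, 0, 1, 1, 1); (0, 0, 0, 0, 0, 2); (0, 0, 2, 0, 0, 0); (1, 1, 0, 0, 0, 0); (0, 2, 0, 0, 0, 0))


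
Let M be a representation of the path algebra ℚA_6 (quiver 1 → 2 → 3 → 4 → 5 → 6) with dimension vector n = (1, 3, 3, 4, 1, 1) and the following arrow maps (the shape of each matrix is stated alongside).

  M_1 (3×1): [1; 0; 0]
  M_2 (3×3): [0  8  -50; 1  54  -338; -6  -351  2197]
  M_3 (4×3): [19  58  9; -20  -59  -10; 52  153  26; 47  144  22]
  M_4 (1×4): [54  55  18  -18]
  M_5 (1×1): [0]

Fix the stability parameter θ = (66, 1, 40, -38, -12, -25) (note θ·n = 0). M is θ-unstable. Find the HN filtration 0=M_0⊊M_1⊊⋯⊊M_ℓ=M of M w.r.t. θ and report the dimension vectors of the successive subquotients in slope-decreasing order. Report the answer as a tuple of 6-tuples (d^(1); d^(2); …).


Via rank(M_{q-1}∘⋯∘M_p): M ≅ I[1,5], I[2,4]^2, I[4,4], I[6,6].
μ_θ-semistable layers: μ^(1)=57/5; μ^(2)=1; μ^(3)=-25; μ^(4)=-38

((1, 1, 1, 1, 1, 0); (0, 2, 2, 2, 0, 0); (0, 0, 0, 0, 0, 1); (0, 0, 0, 1, 0, 0))


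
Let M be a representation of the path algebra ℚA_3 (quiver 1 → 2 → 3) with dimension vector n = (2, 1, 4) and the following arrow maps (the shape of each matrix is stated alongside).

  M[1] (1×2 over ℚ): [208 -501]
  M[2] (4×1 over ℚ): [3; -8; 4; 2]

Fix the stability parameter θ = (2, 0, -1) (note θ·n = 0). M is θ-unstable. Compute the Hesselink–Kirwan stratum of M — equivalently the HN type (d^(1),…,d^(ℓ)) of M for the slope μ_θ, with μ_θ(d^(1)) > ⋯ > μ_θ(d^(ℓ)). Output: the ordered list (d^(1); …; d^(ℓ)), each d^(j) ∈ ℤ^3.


Interval decomposition of M: I[1,1], I[1,3], I[3,3]^3.
HN type (ℓ=3): μ^(1)=2; μ^(2)=1/3; μ^(3)=-1

((1, 0, 0); (1, 1, 1); (0, 0, 3))


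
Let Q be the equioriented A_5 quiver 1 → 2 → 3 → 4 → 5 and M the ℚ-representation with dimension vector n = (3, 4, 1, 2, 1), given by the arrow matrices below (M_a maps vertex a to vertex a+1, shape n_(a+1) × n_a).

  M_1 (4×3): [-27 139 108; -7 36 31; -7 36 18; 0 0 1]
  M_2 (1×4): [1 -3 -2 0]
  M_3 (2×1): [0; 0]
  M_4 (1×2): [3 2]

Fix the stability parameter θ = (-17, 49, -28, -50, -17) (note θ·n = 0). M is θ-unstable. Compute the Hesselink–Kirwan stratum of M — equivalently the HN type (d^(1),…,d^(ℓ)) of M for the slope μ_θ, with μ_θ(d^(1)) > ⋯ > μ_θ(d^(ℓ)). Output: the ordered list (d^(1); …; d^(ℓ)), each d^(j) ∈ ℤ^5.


Barcode: M ≅ I[1,2]^2, I[1,3], I[2,2], I[4,4], I[4,5]. HN layers by μ_θ (4 steps, strictly decreasing):
  μ^(1)=49; μ^(2)=21/2; μ^(3)=-17; μ^(4)=-50

((0, 3, 0, 0, 0); (0, 1, 1, 0, 0); (3, 0, 0, 0, 1); (0, 0, 0, 2, 0))


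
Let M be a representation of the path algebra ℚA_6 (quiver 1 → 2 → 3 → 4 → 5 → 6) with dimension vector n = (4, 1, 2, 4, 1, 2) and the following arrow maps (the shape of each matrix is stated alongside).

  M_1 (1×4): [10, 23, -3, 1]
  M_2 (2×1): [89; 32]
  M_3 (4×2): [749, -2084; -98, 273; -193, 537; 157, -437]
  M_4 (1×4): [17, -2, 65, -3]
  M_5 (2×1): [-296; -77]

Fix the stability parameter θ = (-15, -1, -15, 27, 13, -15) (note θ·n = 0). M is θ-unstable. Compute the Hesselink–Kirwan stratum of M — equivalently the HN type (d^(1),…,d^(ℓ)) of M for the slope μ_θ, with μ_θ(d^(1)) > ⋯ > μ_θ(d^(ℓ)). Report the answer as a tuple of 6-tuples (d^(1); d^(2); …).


Barcode: M ≅ I[1,1]^3, I[1,6], I[3,4], I[4,4]^2, I[6,6]. HN layers by μ_θ (4 steps, strictly decreasing):
  μ^(1)=27; μ^(2)=25/3; μ^(3)=-8; μ^(4)=-15

((0, 0, 0, 3, 0, 0); (0, 0, 0, 1, 1, 1); (0, 1, 1, 0, 0, 0); (4, 0, 1, 0, 0, 1))


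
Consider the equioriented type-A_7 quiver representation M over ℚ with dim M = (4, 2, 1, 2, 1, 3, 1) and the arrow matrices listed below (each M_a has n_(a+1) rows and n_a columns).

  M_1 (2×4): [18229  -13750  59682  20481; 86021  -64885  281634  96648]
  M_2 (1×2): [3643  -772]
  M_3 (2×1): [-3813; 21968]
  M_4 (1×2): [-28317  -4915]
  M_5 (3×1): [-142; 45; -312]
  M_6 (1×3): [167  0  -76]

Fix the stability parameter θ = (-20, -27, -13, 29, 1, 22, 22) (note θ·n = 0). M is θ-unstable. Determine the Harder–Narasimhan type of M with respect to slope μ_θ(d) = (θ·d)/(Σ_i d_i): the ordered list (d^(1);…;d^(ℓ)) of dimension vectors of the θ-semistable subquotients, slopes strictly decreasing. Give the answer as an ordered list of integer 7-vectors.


Via rank(M_{q-1}∘⋯∘M_p): M ≅ I[1,1]^2, I[1,2], I[1,7], I[4,4], I[6,6]^2.
μ_θ-semistable layers: μ^(1)=29; μ^(2)=22; μ^(3)=15; μ^(4)=-13; μ^(5)=-20; μ^(6)=-47/2

((0, 0, 0, 1, 0, 0, 0); (0, 0, 0, 0, 0, 3, 1); (0, 0, 0, 1, 1, 0, 0); (0, 0, 1, 0, 0, 0, 0); (2, 0, 0, 0, 0, 0, 0); (2, 2, 0, 0, 0, 0, 0))
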